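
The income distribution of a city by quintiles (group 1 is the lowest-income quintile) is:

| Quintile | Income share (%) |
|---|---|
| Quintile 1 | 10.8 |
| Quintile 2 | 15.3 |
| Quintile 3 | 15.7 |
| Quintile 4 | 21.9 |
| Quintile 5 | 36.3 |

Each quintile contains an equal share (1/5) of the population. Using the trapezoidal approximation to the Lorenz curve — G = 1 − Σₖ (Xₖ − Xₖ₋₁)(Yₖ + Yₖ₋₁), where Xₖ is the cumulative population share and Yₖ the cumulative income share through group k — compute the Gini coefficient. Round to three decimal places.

0.230

Cumulative income shares Yₖ: 0.1080, 0.2610, 0.4180, 0.6370, 1.0000
Σ (Xₖ−Xₖ₋₁)(Yₖ+Yₖ₋₁) = (1/5)(0.1080+0.0000) + (1/5)(0.2610+0.1080) + (1/5)(0.4180+0.2610) + (1/5)(0.6370+0.4180) + (1/5)(1.0000+0.6370)
  = 0.0216 + 0.0738 + 0.1358 + 0.2110 + 0.3274 = 0.7696
G = 1 − 0.7696 = 0.2304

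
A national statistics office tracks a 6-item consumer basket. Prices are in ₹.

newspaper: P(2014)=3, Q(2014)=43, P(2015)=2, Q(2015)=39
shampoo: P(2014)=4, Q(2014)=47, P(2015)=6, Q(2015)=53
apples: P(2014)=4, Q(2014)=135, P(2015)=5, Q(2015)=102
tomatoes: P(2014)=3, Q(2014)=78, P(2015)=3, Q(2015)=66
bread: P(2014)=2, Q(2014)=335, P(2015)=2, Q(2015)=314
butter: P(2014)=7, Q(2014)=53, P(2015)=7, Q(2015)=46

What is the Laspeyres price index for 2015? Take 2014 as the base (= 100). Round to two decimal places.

108.72

Laspeyres price index uses base-period quantities as weights.
ΣP(2015)·Q(2014) = 2×43 + 6×47 + 5×135 + 3×78 + 2×335 + 7×53 = 86 + 282 + 675 + 234 + 670 + 371 = 2318
ΣP(2014)·Q(2014) = 3×43 + 4×47 + 4×135 + 3×78 + 2×335 + 7×53 = 129 + 188 + 540 + 234 + 670 + 371 = 2132
Index = 2318 / 2132 × 100 = 108.7242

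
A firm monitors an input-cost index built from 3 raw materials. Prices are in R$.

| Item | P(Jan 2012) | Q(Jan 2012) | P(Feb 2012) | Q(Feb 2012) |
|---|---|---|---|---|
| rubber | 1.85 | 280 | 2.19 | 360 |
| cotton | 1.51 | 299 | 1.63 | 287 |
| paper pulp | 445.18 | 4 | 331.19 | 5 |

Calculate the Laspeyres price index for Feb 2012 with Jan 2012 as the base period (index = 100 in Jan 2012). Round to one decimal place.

Laspeyres price index uses base-period quantities as weights.
ΣP(Feb 2012)·Q(Jan 2012) = 2.19×280 + 1.63×299 + 331.19×4 = 613.2 + 487.37 + 1324.76 = 2425.33
ΣP(Jan 2012)·Q(Jan 2012) = 1.85×280 + 1.51×299 + 445.18×4 = 518 + 451.49 + 1780.72 = 2750.21
Index = 2425.33 / 2750.21 × 100 = 88.1871

88.2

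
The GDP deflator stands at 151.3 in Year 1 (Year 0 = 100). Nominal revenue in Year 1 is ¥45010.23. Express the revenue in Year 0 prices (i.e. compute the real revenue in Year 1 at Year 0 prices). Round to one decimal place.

Real = Nominal ÷ (Index/100) = 45010.23 ÷ (151.3/100)
     = 45010.23 ÷ 1.513 = 29748.9954

29749.0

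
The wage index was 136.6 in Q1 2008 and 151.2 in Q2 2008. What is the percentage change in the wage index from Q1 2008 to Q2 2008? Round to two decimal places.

10.69%

Change = (151.2 − 136.6) / 136.6 × 100
       = 14.6 / 136.6 × 100 = 10.6881%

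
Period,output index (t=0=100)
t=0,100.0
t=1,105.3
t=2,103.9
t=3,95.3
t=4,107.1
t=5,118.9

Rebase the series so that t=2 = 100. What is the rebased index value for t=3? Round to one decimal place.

91.7

Rebased(t=3) = 95.3 / 103.9 × 100 = 91.7228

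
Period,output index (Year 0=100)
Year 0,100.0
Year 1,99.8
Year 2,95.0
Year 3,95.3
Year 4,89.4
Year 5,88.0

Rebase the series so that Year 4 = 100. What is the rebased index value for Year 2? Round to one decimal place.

Rebased(Year 2) = 95.0 / 89.4 × 100 = 106.2640

106.3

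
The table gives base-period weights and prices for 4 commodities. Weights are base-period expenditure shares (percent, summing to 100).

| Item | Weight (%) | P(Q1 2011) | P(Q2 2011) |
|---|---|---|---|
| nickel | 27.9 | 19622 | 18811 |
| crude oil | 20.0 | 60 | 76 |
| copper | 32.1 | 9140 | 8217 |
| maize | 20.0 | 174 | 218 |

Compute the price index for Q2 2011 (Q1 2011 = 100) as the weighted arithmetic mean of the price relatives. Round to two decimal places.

nickel: 27.9 × (18811/19622) = 27.9 × 0.958669 = 26.7469
crude oil: 20.0 × (76/60) = 20.0 × 1.266667 = 25.3333
copper: 32.1 × (8217/9140) = 32.1 × 0.899015 = 28.8584
maize: 20.0 × (218/174) = 20.0 × 1.252874 = 25.0575
Index = Σ wᵢ·(p₁ᵢ/p₀ᵢ) = 26.7469 + 25.3333 + 28.8584 + 25.0575 = 105.9961

106.00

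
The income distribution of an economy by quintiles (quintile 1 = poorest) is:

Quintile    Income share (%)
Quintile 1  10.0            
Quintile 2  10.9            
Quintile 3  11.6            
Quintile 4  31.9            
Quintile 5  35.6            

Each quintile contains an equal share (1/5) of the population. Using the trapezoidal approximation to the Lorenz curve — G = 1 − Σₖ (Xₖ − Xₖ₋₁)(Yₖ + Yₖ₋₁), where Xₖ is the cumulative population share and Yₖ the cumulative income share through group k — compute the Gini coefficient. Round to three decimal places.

0.289

Cumulative income shares Yₖ: 0.1000, 0.2090, 0.3250, 0.6440, 1.0000
Σ (Xₖ−Xₖ₋₁)(Yₖ+Yₖ₋₁) = (1/5)(0.1000+0.0000) + (1/5)(0.2090+0.1000) + (1/5)(0.3250+0.2090) + (1/5)(0.6440+0.3250) + (1/5)(1.0000+0.6440)
  = 0.0200 + 0.0618 + 0.1068 + 0.1938 + 0.3288 = 0.7112
G = 1 − 0.7112 = 0.2888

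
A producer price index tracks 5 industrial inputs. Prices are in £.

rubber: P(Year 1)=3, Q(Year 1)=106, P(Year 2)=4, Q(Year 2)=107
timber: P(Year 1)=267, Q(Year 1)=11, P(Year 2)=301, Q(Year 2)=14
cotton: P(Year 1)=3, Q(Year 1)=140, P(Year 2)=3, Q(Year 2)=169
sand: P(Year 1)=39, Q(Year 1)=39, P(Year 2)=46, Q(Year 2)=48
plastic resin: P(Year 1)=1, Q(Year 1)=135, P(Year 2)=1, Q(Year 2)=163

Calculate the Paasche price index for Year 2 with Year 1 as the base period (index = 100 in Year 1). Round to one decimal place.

113.9

Paasche price index uses current-period quantities as weights.
ΣP(Year 2)·Q(Year 2) = 4×107 + 301×14 + 3×169 + 46×48 + 1×163 = 428 + 4214 + 507 + 2208 + 163 = 7520
ΣP(Year 1)·Q(Year 2) = 3×107 + 267×14 + 3×169 + 39×48 + 1×163 = 321 + 3738 + 507 + 1872 + 163 = 6601
Index = 7520 / 6601 × 100 = 113.9221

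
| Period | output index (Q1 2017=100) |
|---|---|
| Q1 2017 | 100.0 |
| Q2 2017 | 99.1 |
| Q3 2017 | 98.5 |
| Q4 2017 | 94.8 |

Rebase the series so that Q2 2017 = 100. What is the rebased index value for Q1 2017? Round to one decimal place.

100.9

Rebased(Q1 2017) = 100.0 / 99.1 × 100 = 100.9082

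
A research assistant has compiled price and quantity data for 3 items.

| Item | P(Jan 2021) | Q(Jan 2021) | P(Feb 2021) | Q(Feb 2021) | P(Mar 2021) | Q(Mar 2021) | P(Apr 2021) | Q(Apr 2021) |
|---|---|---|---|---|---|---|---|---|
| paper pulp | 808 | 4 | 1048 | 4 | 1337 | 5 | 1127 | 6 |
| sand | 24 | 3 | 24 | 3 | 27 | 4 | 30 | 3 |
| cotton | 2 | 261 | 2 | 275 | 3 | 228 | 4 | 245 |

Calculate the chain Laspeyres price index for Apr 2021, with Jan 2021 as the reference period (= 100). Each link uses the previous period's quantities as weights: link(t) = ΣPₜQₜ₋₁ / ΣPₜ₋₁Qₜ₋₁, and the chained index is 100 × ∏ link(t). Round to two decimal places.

144.90

Link Jan 2021→Feb 2021:
ΣP(Feb 2021)Q(Jan 2021) = 1048×4 + 24×3 + 2×261 = 4192 + 72 + 522 = 4786
ΣP(Jan 2021)Q(Jan 2021) = 808×4 + 24×3 + 2×261 = 3232 + 72 + 522 = 3826
link = 4786/3826 = 1.250915
Link Feb 2021→Mar 2021:
ΣP(Mar 2021)Q(Feb 2021) = 1337×4 + 27×3 + 3×275 = 5348 + 81 + 825 = 6254
ΣP(Feb 2021)Q(Feb 2021) = 1048×4 + 24×3 + 2×275 = 4192 + 72 + 550 = 4814
link = 6254/4814 = 1.299128
Link Mar 2021→Apr 2021:
ΣP(Apr 2021)Q(Mar 2021) = 1127×5 + 30×4 + 4×228 = 5635 + 120 + 912 = 6667
ΣP(Mar 2021)Q(Mar 2021) = 1337×5 + 27×4 + 3×228 = 6685 + 108 + 684 = 7477
link = 6667/7477 = 0.891668
Chained index = 100 × 1.250915 × 1.299128 × 0.891668 = 144.9047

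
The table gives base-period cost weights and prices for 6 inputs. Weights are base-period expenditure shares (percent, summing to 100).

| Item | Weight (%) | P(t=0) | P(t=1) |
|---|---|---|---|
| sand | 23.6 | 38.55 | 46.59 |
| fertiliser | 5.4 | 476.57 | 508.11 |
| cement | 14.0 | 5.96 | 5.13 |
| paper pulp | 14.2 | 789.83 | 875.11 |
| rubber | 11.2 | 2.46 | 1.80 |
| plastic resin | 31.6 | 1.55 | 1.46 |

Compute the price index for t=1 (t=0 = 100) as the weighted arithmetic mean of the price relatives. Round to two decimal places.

sand: 23.6 × (46.59/38.55) = 23.6 × 1.208560 = 28.5220
fertiliser: 5.4 × (508.11/476.57) = 5.4 × 1.066181 = 5.7574
cement: 14.0 × (5.13/5.96) = 14.0 × 0.860738 = 12.0503
paper pulp: 14.2 × (875.11/789.83) = 14.2 × 1.107973 = 15.7332
rubber: 11.2 × (1.80/2.46) = 11.2 × 0.731707 = 8.1951
plastic resin: 31.6 × (1.46/1.55) = 31.6 × 0.941935 = 29.7652
Index = Σ wᵢ·(p₁ᵢ/p₀ᵢ) = 28.5220 + 5.7574 + 12.0503 + 15.7332 + 8.1951 + 29.7652 = 100.0232

100.02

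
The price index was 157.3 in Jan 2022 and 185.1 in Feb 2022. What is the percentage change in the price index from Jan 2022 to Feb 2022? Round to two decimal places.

17.67%

Change = (185.1 − 157.3) / 157.3 × 100
       = 27.8 / 157.3 × 100 = 17.6732%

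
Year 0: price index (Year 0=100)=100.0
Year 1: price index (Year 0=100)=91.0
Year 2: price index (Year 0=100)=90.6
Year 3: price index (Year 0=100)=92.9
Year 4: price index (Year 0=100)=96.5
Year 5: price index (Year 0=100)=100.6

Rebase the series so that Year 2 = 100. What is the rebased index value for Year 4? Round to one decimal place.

Rebased(Year 4) = 96.5 / 90.6 × 100 = 106.5121

106.5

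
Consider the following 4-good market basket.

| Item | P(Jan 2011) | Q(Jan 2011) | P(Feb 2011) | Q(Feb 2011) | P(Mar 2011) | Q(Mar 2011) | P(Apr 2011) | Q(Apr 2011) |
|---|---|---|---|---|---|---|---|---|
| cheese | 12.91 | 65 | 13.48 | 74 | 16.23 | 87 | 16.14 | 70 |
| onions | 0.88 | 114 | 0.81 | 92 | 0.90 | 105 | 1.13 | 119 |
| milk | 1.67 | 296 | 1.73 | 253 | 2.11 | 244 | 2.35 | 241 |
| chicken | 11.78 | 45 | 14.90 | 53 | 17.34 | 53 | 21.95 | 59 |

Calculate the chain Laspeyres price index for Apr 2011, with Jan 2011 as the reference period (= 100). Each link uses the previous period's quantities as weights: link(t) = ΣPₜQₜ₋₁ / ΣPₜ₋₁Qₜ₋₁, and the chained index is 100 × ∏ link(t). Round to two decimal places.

Link Jan 2011→Feb 2011:
ΣP(Feb 2011)Q(Jan 2011) = 13.48×65 + 0.81×114 + 1.73×296 + 14.90×45 = 876.2 + 92.34 + 512.08 + 670.5 = 2151.12
ΣP(Jan 2011)Q(Jan 2011) = 12.91×65 + 0.88×114 + 1.67×296 + 11.78×45 = 839.15 + 100.32 + 494.32 + 530.1 = 1963.89
link = 2151.12/1963.89 = 1.095336
Link Feb 2011→Mar 2011:
ΣP(Mar 2011)Q(Feb 2011) = 16.23×74 + 0.90×92 + 2.11×253 + 17.34×53 = 1201.02 + 82.8 + 533.83 + 919.02 = 2736.67
ΣP(Feb 2011)Q(Feb 2011) = 13.48×74 + 0.81×92 + 1.73×253 + 14.90×53 = 997.52 + 74.52 + 437.69 + 789.7 = 2299.43
link = 2736.67/2299.43 = 1.190151
Link Mar 2011→Apr 2011:
ΣP(Apr 2011)Q(Mar 2011) = 16.14×87 + 1.13×105 + 2.35×244 + 21.95×53 = 1404.18 + 118.65 + 573.4 + 1163.35 = 3259.58
ΣP(Mar 2011)Q(Mar 2011) = 16.23×87 + 0.90×105 + 2.11×244 + 17.34×53 = 1412.01 + 94.5 + 514.84 + 919.02 = 2940.37
link = 3259.58/2940.37 = 1.108561
Chained index = 100 × 1.095336 × 1.190151 × 1.108561 = 144.5138

144.51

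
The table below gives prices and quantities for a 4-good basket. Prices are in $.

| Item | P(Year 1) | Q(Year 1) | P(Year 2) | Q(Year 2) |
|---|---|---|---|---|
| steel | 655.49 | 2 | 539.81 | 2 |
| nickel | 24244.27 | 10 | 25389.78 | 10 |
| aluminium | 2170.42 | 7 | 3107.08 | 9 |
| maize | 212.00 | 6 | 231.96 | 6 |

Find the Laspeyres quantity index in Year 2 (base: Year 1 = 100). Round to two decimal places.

101.67

Laspeyres quantity index uses base-period prices as weights.
ΣP(Year 1)·Q(Year 2) = 655.49×2 + 24244.27×10 + 2170.42×9 + 212.00×6 = 1310.98 + 242442.7 + 19533.78 + 1272 = 264559.46
ΣP(Year 1)·Q(Year 1) = 655.49×2 + 24244.27×10 + 2170.42×7 + 212.00×6 = 1310.98 + 242442.7 + 15192.94 + 1272 = 260218.62
Index = 264559.46 / 260218.62 × 100 = 101.6682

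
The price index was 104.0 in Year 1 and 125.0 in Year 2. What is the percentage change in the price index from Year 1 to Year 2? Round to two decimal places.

Change = (125.0 − 104.0) / 104.0 × 100
       = 21.0 / 104.0 × 100 = 20.1923%

20.19%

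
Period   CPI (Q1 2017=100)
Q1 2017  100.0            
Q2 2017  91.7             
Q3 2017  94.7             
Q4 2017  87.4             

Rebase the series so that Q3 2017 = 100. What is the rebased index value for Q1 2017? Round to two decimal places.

Rebased(Q1 2017) = 100.0 / 94.7 × 100 = 105.5966

105.60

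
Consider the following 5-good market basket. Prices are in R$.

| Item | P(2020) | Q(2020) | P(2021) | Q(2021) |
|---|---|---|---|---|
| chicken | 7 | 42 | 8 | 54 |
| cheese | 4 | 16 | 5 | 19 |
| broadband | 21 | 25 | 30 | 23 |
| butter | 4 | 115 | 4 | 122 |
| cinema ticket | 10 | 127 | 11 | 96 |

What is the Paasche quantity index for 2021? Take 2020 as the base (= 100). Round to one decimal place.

Paasche quantity index uses current-period prices as weights.
ΣP(2021)·Q(2021) = 8×54 + 5×19 + 30×23 + 4×122 + 11×96 = 432 + 95 + 690 + 488 + 1056 = 2761
ΣP(2021)·Q(2020) = 8×42 + 5×16 + 30×25 + 4×115 + 11×127 = 336 + 80 + 750 + 460 + 1397 = 3023
Index = 2761 / 3023 × 100 = 91.3331

91.3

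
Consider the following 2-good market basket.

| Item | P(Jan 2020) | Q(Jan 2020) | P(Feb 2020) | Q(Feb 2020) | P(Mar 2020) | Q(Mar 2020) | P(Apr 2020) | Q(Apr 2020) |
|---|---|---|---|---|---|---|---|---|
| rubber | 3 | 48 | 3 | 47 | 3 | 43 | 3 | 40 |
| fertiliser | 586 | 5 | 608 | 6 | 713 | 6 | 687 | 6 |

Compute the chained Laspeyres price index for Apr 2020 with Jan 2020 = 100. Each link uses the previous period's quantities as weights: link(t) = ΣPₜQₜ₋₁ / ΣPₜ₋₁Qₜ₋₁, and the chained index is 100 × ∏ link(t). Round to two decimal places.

116.52

Link Jan 2020→Feb 2020:
ΣP(Feb 2020)Q(Jan 2020) = 3×48 + 608×5 = 144 + 3040 = 3184
ΣP(Jan 2020)Q(Jan 2020) = 3×48 + 586×5 = 144 + 2930 = 3074
link = 3184/3074 = 1.035784
Link Feb 2020→Mar 2020:
ΣP(Mar 2020)Q(Feb 2020) = 3×47 + 713×6 = 141 + 4278 = 4419
ΣP(Feb 2020)Q(Feb 2020) = 3×47 + 608×6 = 141 + 3648 = 3789
link = 4419/3789 = 1.166271
Link Mar 2020→Apr 2020:
ΣP(Apr 2020)Q(Mar 2020) = 3×43 + 687×6 = 129 + 4122 = 4251
ΣP(Mar 2020)Q(Mar 2020) = 3×43 + 713×6 = 129 + 4278 = 4407
link = 4251/4407 = 0.964602
Chained index = 100 × 1.035784 × 1.166271 × 0.964602 = 116.5243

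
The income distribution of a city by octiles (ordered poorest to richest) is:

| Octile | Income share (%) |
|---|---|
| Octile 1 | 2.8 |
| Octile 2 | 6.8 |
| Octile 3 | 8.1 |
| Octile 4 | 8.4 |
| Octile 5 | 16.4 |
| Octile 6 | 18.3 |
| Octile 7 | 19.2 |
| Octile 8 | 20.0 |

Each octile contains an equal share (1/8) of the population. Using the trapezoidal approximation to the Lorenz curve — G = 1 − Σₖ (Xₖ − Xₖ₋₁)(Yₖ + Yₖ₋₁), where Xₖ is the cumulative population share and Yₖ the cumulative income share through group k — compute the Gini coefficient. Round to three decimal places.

0.276

Cumulative income shares Yₖ: 0.0280, 0.0960, 0.1770, 0.2610, 0.4250, 0.6080, 0.8000, 1.0000
Σ (Xₖ−Xₖ₋₁)(Yₖ+Yₖ₋₁) = (1/8)(0.0280+0.0000) + (1/8)(0.0960+0.0280) + (1/8)(0.1770+0.0960) + (1/8)(0.2610+0.1770) + (1/8)(0.4250+0.2610) + (1/8)(0.6080+0.4250) + (1/8)(0.8000+0.6080) + (1/8)(1.0000+0.8000)
  = 0.0035 + 0.0155 + 0.0341 + 0.0548 + 0.0857 + 0.1291 + 0.1760 + 0.2250 = 0.7238
G = 1 − 0.7238 = 0.2762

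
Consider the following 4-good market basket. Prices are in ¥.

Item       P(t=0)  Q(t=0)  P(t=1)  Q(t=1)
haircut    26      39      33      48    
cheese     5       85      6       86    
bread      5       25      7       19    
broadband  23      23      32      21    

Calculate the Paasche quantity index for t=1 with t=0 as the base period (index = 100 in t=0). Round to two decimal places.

Paasche quantity index uses current-period prices as weights.
ΣP(t=1)·Q(t=1) = 33×48 + 6×86 + 7×19 + 32×21 = 1584 + 516 + 133 + 672 = 2905
ΣP(t=1)·Q(t=0) = 33×39 + 6×85 + 7×25 + 32×23 = 1287 + 510 + 175 + 736 = 2708
Index = 2905 / 2708 × 100 = 107.2747

107.27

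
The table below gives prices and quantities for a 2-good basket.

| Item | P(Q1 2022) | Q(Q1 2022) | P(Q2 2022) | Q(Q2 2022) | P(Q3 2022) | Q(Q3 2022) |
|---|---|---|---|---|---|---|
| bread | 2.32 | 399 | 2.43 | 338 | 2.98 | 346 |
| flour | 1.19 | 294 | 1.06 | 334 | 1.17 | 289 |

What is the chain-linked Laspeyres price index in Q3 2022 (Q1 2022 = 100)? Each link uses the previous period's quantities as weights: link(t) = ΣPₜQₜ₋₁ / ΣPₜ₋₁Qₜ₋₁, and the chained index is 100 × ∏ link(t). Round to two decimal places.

Link Q1 2022→Q2 2022:
ΣP(Q2 2022)Q(Q1 2022) = 2.43×399 + 1.06×294 = 969.57 + 311.64 = 1281.21
ΣP(Q1 2022)Q(Q1 2022) = 2.32×399 + 1.19×294 = 925.68 + 349.86 = 1275.54
link = 1281.21/1275.54 = 1.004445
Link Q2 2022→Q3 2022:
ΣP(Q3 2022)Q(Q2 2022) = 2.98×338 + 1.17×334 = 1007.24 + 390.78 = 1398.02
ΣP(Q2 2022)Q(Q2 2022) = 2.43×338 + 1.06×334 = 821.34 + 354.04 = 1175.38
link = 1398.02/1175.38 = 1.189420
Chained index = 100 × 1.004445 × 1.189420 = 119.4707

119.47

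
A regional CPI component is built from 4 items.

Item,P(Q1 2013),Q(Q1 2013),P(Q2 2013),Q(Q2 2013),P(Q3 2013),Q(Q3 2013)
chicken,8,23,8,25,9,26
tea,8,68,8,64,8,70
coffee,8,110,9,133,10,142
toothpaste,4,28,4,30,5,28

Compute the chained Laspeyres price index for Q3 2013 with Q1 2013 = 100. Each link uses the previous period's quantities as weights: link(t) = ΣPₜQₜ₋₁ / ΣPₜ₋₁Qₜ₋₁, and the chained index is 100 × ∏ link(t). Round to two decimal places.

Link Q1 2013→Q2 2013:
ΣP(Q2 2013)Q(Q1 2013) = 8×23 + 8×68 + 9×110 + 4×28 = 184 + 544 + 990 + 112 = 1830
ΣP(Q1 2013)Q(Q1 2013) = 8×23 + 8×68 + 8×110 + 4×28 = 184 + 544 + 880 + 112 = 1720
link = 1830/1720 = 1.063953
Link Q2 2013→Q3 2013:
ΣP(Q3 2013)Q(Q2 2013) = 9×25 + 8×64 + 10×133 + 5×30 = 225 + 512 + 1330 + 150 = 2217
ΣP(Q2 2013)Q(Q2 2013) = 8×25 + 8×64 + 9×133 + 4×30 = 200 + 512 + 1197 + 120 = 2029
link = 2217/2029 = 1.092656
Chained index = 100 × 1.063953 × 1.092656 = 116.2536

116.25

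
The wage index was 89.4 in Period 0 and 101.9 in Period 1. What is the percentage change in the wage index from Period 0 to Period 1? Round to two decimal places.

13.98%

Change = (101.9 − 89.4) / 89.4 × 100
       = 12.5 / 89.4 × 100 = 13.9821%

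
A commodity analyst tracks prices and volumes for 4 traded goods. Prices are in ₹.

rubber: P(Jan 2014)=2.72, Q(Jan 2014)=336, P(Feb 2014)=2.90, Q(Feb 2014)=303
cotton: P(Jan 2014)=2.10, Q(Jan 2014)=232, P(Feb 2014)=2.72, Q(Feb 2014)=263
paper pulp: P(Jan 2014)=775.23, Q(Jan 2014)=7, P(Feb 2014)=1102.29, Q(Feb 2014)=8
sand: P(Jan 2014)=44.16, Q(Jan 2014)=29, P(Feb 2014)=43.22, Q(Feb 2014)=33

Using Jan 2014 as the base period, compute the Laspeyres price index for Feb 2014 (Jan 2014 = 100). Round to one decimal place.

Laspeyres price index uses base-period quantities as weights.
ΣP(Feb 2014)·Q(Jan 2014) = 2.90×336 + 2.72×232 + 1102.29×7 + 43.22×29 = 974.4 + 631.04 + 7716.03 + 1253.38 = 10574.85
ΣP(Jan 2014)·Q(Jan 2014) = 2.72×336 + 2.10×232 + 775.23×7 + 44.16×29 = 913.92 + 487.2 + 5426.61 + 1280.64 = 8108.37
Index = 10574.85 / 8108.37 × 100 = 130.4189

130.4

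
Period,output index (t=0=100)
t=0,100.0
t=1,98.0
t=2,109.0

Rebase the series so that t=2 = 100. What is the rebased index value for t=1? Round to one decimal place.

Rebased(t=1) = 98.0 / 109.0 × 100 = 89.9083

89.9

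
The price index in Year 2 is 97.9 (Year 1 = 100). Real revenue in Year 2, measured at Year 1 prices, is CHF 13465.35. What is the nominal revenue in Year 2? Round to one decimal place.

13182.6

Nominal = Real × (Index/100) = 13465.35 × (97.9/100)
        = 13465.35 × 0.979 = 13182.5777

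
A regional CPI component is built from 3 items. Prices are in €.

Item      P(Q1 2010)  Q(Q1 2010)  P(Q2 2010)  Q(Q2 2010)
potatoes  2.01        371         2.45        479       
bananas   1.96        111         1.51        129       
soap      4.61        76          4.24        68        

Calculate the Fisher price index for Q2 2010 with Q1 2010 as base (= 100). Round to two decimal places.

107.41

Laspeyres component (base-period weights):
ΣP(Q2 2010)Q(Q1 2010) = 2.45×371 + 1.51×111 + 4.24×76 = 908.95 + 167.61 + 322.24 = 1398.8
ΣP(Q1 2010)Q(Q1 2010) = 2.01×371 + 1.96×111 + 4.61×76 = 745.71 + 217.56 + 350.36 = 1313.63
L = 1398.8 / 1313.63 × 100 = 106.4836
Paasche component (current-period weights):
ΣP(Q2 2010)Q(Q2 2010) = 2.45×479 + 1.51×129 + 4.24×68 = 1173.55 + 194.79 + 288.32 = 1656.66
ΣP(Q1 2010)Q(Q2 2010) = 2.01×479 + 1.96×129 + 4.61×68 = 962.79 + 252.84 + 313.48 = 1529.11
P = 1656.66 / 1529.11 × 100 = 108.3415
Fisher = √(L × P) = √(106.4836 × 108.3415) = 107.4085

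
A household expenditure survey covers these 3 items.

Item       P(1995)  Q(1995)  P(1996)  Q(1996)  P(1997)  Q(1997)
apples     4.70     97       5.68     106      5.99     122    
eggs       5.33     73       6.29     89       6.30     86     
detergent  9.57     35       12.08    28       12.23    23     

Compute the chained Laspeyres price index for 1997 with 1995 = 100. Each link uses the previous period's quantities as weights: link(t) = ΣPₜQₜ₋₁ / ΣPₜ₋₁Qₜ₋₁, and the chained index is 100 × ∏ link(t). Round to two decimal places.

Link 1995→1996:
ΣP(1996)Q(1995) = 5.68×97 + 6.29×73 + 12.08×35 = 550.96 + 459.17 + 422.8 = 1432.93
ΣP(1995)Q(1995) = 4.70×97 + 5.33×73 + 9.57×35 = 455.9 + 389.09 + 334.95 = 1179.94
link = 1432.93/1179.94 = 1.214409
Link 1996→1997:
ΣP(1997)Q(1996) = 5.99×106 + 6.30×89 + 12.23×28 = 634.94 + 560.7 + 342.44 = 1538.08
ΣP(1996)Q(1996) = 5.68×106 + 6.29×89 + 12.08×28 = 602.08 + 559.81 + 338.24 = 1500.13
link = 1538.08/1500.13 = 1.025298
Chained index = 100 × 1.214409 × 1.025298 = 124.5131

124.51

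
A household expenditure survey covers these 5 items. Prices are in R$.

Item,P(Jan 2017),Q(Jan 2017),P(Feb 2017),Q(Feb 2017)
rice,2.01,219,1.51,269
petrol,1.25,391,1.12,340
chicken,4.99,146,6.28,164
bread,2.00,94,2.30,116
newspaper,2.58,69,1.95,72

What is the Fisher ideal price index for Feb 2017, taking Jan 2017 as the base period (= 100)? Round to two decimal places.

100.82

Laspeyres component (base-period weights):
ΣP(Feb 2017)Q(Jan 2017) = 1.51×219 + 1.12×391 + 6.28×146 + 2.30×94 + 1.95×69 = 330.69 + 437.92 + 916.88 + 216.2 + 134.55 = 2036.24
ΣP(Jan 2017)Q(Jan 2017) = 2.01×219 + 1.25×391 + 4.99×146 + 2.00×94 + 2.58×69 = 440.19 + 488.75 + 728.54 + 188 + 178.02 = 2023.5
L = 2036.24 / 2023.5 × 100 = 100.6296
Paasche component (current-period weights):
ΣP(Feb 2017)Q(Feb 2017) = 1.51×269 + 1.12×340 + 6.28×164 + 2.30×116 + 1.95×72 = 406.19 + 380.8 + 1029.92 + 266.8 + 140.4 = 2224.11
ΣP(Jan 2017)Q(Feb 2017) = 2.01×269 + 1.25×340 + 4.99×164 + 2.00×116 + 2.58×72 = 540.69 + 425 + 818.36 + 232 + 185.76 = 2201.81
P = 2224.11 / 2201.81 × 100 = 101.0128
Fisher = √(L × P) = √(100.6296 × 101.0128) = 100.8210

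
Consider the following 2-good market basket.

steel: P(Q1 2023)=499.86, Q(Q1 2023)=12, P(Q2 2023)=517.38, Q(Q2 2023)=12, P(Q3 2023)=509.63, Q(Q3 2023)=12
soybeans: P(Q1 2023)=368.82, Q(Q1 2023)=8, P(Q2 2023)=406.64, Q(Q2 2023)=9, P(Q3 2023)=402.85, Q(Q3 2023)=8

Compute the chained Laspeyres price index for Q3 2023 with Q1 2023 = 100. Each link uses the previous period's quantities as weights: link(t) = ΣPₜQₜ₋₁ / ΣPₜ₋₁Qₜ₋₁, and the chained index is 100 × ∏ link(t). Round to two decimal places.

104.37

Link Q1 2023→Q2 2023:
ΣP(Q2 2023)Q(Q1 2023) = 517.38×12 + 406.64×8 = 6208.56 + 3253.12 = 9461.68
ΣP(Q1 2023)Q(Q1 2023) = 499.86×12 + 368.82×8 = 5998.32 + 2950.56 = 8948.88
link = 9461.68/8948.88 = 1.057303
Link Q2 2023→Q3 2023:
ΣP(Q3 2023)Q(Q2 2023) = 509.63×12 + 402.85×9 = 6115.56 + 3625.65 = 9741.21
ΣP(Q2 2023)Q(Q2 2023) = 517.38×12 + 406.64×9 = 6208.56 + 3659.76 = 9868.32
link = 9741.21/9868.32 = 0.987119
Chained index = 100 × 1.057303 × 0.987119 = 104.3685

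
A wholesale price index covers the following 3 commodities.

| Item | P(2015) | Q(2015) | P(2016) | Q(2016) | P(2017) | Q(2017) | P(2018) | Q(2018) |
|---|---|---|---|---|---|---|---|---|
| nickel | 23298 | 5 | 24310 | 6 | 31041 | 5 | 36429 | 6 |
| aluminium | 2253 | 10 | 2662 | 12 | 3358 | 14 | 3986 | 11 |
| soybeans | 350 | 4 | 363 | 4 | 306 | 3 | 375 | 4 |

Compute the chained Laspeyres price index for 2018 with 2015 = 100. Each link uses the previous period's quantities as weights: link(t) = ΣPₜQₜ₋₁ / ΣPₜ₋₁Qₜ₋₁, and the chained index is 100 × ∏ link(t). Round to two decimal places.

159.34

Link 2015→2016:
ΣP(2016)Q(2015) = 24310×5 + 2662×10 + 363×4 = 121550 + 26620 + 1452 = 149622
ΣP(2015)Q(2015) = 23298×5 + 2253×10 + 350×4 = 116490 + 22530 + 1400 = 140420
link = 149622/140420 = 1.065532
Link 2016→2017:
ΣP(2017)Q(2016) = 31041×6 + 3358×12 + 306×4 = 186246 + 40296 + 1224 = 227766
ΣP(2016)Q(2016) = 24310×6 + 2662×12 + 363×4 = 145860 + 31944 + 1452 = 179256
link = 227766/179256 = 1.270619
Link 2017→2018:
ΣP(2018)Q(2017) = 36429×5 + 3986×14 + 375×3 = 182145 + 55804 + 1125 = 239074
ΣP(2017)Q(2017) = 31041×5 + 3358×14 + 306×3 = 155205 + 47012 + 918 = 203135
link = 239074/203135 = 1.176922
Chained index = 100 × 1.065532 × 1.270619 × 1.176922 = 159.3416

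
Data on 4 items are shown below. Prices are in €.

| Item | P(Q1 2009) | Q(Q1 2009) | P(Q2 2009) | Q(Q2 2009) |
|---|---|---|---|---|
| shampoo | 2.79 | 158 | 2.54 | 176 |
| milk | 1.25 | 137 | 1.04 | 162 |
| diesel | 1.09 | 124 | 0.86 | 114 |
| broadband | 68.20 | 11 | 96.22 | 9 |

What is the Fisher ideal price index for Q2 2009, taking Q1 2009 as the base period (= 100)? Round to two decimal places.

Laspeyres component (base-period weights):
ΣP(Q2 2009)Q(Q1 2009) = 2.54×158 + 1.04×137 + 0.86×124 + 96.22×11 = 401.32 + 142.48 + 106.64 + 1058.42 = 1708.86
ΣP(Q1 2009)Q(Q1 2009) = 2.79×158 + 1.25×137 + 1.09×124 + 68.20×11 = 440.82 + 171.25 + 135.16 + 750.2 = 1497.43
L = 1708.86 / 1497.43 × 100 = 114.1195
Paasche component (current-period weights):
ΣP(Q2 2009)Q(Q2 2009) = 2.54×176 + 1.04×162 + 0.86×114 + 96.22×9 = 447.04 + 168.48 + 98.04 + 865.98 = 1579.54
ΣP(Q1 2009)Q(Q2 2009) = 2.79×176 + 1.25×162 + 1.09×114 + 68.20×9 = 491.04 + 202.5 + 124.26 + 613.8 = 1431.6
P = 1579.54 / 1431.6 × 100 = 110.3339
Fisher = √(L × P) = √(114.1195 × 110.3339) = 112.2107

112.21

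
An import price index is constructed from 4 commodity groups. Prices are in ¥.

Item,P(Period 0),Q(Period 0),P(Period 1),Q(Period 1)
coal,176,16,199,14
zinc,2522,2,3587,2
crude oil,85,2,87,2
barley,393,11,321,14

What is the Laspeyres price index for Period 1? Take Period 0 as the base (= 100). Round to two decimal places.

113.84

Laspeyres price index uses base-period quantities as weights.
ΣP(Period 1)·Q(Period 0) = 199×16 + 3587×2 + 87×2 + 321×11 = 3184 + 7174 + 174 + 3531 = 14063
ΣP(Period 0)·Q(Period 0) = 176×16 + 2522×2 + 85×2 + 393×11 = 2816 + 5044 + 170 + 4323 = 12353
Index = 14063 / 12353 × 100 = 113.8428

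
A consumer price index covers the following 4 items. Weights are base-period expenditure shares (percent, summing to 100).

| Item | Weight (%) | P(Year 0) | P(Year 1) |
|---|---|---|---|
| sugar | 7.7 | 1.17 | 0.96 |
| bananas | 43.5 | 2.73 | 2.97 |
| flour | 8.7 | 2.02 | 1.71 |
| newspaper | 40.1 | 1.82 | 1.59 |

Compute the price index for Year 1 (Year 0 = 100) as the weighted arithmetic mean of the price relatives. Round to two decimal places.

sugar: 7.7 × (0.96/1.17) = 7.7 × 0.820513 = 6.3179
bananas: 43.5 × (2.97/2.73) = 43.5 × 1.087912 = 47.3242
flour: 8.7 × (1.71/2.02) = 8.7 × 0.846535 = 7.3649
newspaper: 40.1 × (1.59/1.82) = 40.1 × 0.873626 = 35.0324
Index = Σ wᵢ·(p₁ᵢ/p₀ᵢ) = 6.3179 + 47.3242 + 7.3649 + 35.0324 = 96.0394

96.04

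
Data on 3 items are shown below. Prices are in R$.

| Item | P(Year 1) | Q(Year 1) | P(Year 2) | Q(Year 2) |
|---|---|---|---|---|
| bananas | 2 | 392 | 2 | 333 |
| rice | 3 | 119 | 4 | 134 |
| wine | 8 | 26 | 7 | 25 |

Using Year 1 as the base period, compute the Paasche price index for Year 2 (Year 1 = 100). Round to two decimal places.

Paasche price index uses current-period quantities as weights.
ΣP(Year 2)·Q(Year 2) = 2×333 + 4×134 + 7×25 = 666 + 536 + 175 = 1377
ΣP(Year 1)·Q(Year 2) = 2×333 + 3×134 + 8×25 = 666 + 402 + 200 = 1268
Index = 1377 / 1268 × 100 = 108.5962

108.60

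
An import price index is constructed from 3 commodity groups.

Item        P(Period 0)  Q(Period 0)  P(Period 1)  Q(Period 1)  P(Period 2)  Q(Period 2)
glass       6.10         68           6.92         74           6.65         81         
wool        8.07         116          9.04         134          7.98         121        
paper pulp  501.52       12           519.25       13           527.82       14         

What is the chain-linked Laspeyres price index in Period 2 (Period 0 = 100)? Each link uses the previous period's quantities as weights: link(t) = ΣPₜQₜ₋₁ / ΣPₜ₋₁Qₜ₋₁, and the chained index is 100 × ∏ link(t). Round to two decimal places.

104.54

Link Period 0→Period 1:
ΣP(Period 1)Q(Period 0) = 6.92×68 + 9.04×116 + 519.25×12 = 470.56 + 1048.64 + 6231 = 7750.2
ΣP(Period 0)Q(Period 0) = 6.10×68 + 8.07×116 + 501.52×12 = 414.8 + 936.12 + 6018.24 = 7369.16
link = 7750.2/7369.16 = 1.051707
Link Period 1→Period 2:
ΣP(Period 2)Q(Period 1) = 6.65×74 + 7.98×134 + 527.82×13 = 492.1 + 1069.32 + 6861.66 = 8423.08
ΣP(Period 1)Q(Period 1) = 6.92×74 + 9.04×134 + 519.25×13 = 512.08 + 1211.36 + 6750.25 = 8473.69
link = 8423.08/8473.69 = 0.994027
Chained index = 100 × 1.051707 × 0.994027 = 104.5426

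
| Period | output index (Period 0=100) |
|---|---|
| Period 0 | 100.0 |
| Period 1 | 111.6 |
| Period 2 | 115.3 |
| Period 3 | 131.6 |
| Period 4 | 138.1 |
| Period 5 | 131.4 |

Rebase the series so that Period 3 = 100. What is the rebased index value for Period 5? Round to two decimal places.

99.85

Rebased(Period 5) = 131.4 / 131.6 × 100 = 99.8480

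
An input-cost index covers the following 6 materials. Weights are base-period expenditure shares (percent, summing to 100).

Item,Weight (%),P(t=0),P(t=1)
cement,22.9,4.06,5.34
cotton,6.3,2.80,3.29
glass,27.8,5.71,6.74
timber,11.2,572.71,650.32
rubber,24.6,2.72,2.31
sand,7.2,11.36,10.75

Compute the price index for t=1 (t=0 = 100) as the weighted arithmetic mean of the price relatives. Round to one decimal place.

cement: 22.9 × (5.34/4.06) = 22.9 × 1.315271 = 30.1197
cotton: 6.3 × (3.29/2.80) = 6.3 × 1.175000 = 7.4025
glass: 27.8 × (6.74/5.71) = 27.8 × 1.180385 = 32.8147
timber: 11.2 × (650.32/572.71) = 11.2 × 1.135514 = 12.7178
rubber: 24.6 × (2.31/2.72) = 24.6 × 0.849265 = 20.8919
sand: 7.2 × (10.75/11.36) = 7.2 × 0.946303 = 6.8134
Index = Σ wᵢ·(p₁ᵢ/p₀ᵢ) = 30.1197 + 7.4025 + 32.8147 + 12.7178 + 20.8919 + 6.8134 = 110.7600

110.8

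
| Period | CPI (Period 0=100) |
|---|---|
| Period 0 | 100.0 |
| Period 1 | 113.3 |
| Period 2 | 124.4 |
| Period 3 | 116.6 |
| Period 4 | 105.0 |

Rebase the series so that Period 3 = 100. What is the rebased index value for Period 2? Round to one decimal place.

106.7

Rebased(Period 2) = 124.4 / 116.6 × 100 = 106.6895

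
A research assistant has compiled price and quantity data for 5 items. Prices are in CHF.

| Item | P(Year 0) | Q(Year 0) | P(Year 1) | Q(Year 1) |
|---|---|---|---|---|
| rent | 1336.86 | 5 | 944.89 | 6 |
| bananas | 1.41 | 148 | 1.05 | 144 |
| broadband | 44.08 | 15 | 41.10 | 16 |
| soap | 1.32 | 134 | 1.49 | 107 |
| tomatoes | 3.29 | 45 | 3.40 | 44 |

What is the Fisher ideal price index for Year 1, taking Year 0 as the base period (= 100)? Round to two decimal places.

73.94

Laspeyres component (base-period weights):
ΣP(Year 1)Q(Year 0) = 944.89×5 + 1.05×148 + 41.10×15 + 1.49×134 + 3.40×45 = 4724.45 + 155.4 + 616.5 + 199.66 + 153 = 5849.01
ΣP(Year 0)Q(Year 0) = 1336.86×5 + 1.41×148 + 44.08×15 + 1.32×134 + 3.29×45 = 6684.3 + 208.68 + 661.2 + 176.88 + 148.05 = 7879.11
L = 5849.01 / 7879.11 × 100 = 74.2344
Paasche component (current-period weights):
ΣP(Year 1)Q(Year 1) = 944.89×6 + 1.05×144 + 41.10×16 + 1.49×107 + 3.40×44 = 5669.34 + 151.2 + 657.6 + 159.43 + 149.6 = 6787.17
ΣP(Year 0)Q(Year 1) = 1336.86×6 + 1.41×144 + 44.08×16 + 1.32×107 + 3.29×44 = 8021.16 + 203.04 + 705.28 + 141.24 + 144.76 = 9215.48
P = 6787.17 / 9215.48 × 100 = 73.6497
Fisher = √(L × P) = √(74.2344 × 73.6497) = 73.9415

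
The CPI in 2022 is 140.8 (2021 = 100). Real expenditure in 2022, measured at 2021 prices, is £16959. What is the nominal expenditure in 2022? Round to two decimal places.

23878.27

Nominal = Real × (Index/100) = 16959 × (140.8/100)
        = 16959 × 1.408 = 23878.2720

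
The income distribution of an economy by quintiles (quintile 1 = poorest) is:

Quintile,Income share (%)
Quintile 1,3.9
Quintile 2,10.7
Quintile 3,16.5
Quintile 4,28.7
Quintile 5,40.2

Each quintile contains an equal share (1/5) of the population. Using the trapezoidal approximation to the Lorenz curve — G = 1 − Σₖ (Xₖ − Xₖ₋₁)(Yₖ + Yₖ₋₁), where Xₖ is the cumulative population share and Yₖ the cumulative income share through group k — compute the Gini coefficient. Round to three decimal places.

0.362

Cumulative income shares Yₖ: 0.0390, 0.1460, 0.3110, 0.5980, 1.0000
Σ (Xₖ−Xₖ₋₁)(Yₖ+Yₖ₋₁) = (1/5)(0.0390+0.0000) + (1/5)(0.1460+0.0390) + (1/5)(0.3110+0.1460) + (1/5)(0.5980+0.3110) + (1/5)(1.0000+0.5980)
  = 0.0078 + 0.0370 + 0.0914 + 0.1818 + 0.3196 = 0.6376
G = 1 − 0.6376 = 0.3624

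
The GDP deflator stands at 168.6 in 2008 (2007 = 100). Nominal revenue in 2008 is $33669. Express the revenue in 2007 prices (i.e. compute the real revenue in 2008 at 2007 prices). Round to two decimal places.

19969.75

Real = Nominal ÷ (Index/100) = 33669 ÷ (168.6/100)
     = 33669 ÷ 1.686 = 19969.7509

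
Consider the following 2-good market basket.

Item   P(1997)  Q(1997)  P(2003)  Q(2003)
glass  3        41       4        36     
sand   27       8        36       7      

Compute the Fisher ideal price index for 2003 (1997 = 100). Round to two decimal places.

Laspeyres component (base-period weights):
ΣP(2003)Q(1997) = 4×41 + 36×8 = 164 + 288 = 452
ΣP(1997)Q(1997) = 3×41 + 27×8 = 123 + 216 = 339
L = 452 / 339 × 100 = 133.3333
Paasche component (current-period weights):
ΣP(2003)Q(2003) = 4×36 + 36×7 = 144 + 252 = 396
ΣP(1997)Q(2003) = 3×36 + 27×7 = 108 + 189 = 297
P = 396 / 297 × 100 = 133.3333
Fisher = √(L × P) = √(133.3333 × 133.3333) = 133.3333

133.33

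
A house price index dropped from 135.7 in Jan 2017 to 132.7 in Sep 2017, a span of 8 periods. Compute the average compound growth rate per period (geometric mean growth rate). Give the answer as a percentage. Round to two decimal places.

-0.28%

Growth factor = (132.7/135.7)^(1/8) = (0.977892)^(1/8) = 0.997209
Growth rate = 0.997209 − 1 = -0.002791 = -0.2791%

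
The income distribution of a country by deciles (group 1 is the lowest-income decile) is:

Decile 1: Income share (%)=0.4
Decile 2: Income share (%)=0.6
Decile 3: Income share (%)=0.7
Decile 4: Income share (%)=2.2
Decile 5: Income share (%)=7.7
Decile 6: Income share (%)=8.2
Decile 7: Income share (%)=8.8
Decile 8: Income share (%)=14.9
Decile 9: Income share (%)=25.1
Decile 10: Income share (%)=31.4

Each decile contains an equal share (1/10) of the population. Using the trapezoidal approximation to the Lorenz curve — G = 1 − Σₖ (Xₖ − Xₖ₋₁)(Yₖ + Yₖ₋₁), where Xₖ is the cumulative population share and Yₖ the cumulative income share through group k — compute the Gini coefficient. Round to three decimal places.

Cumulative income shares Yₖ: 0.0040, 0.0100, 0.0170, 0.0390, 0.1160, 0.1980, 0.2860, 0.4350, 0.6860, 1.0000
Σ (Xₖ−Xₖ₋₁)(Yₖ+Yₖ₋₁) = (1/10)(0.0040+0.0000) + (1/10)(0.0100+0.0040) + (1/10)(0.0170+0.0100) + (1/10)(0.0390+0.0170) + (1/10)(0.1160+0.0390) + (1/10)(0.1980+0.1160) + (1/10)(0.2860+0.1980) + (1/10)(0.4350+0.2860) + (1/10)(0.6860+0.4350) + (1/10)(1.0000+0.6860)
  = 0.0004 + 0.0014 + 0.0027 + 0.0056 + 0.0155 + 0.0314 + 0.0484 + 0.0721 + 0.1121 + 0.1686 = 0.4582
G = 1 − 0.4582 = 0.5418

0.542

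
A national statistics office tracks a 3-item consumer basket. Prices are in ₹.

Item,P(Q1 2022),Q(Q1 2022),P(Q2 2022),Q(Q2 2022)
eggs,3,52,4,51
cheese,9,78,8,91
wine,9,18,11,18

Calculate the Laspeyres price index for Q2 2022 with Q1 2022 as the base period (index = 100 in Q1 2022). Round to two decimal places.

Laspeyres price index uses base-period quantities as weights.
ΣP(Q2 2022)·Q(Q1 2022) = 4×52 + 8×78 + 11×18 = 208 + 624 + 198 = 1030
ΣP(Q1 2022)·Q(Q1 2022) = 3×52 + 9×78 + 9×18 = 156 + 702 + 162 = 1020
Index = 1030 / 1020 × 100 = 100.9804

100.98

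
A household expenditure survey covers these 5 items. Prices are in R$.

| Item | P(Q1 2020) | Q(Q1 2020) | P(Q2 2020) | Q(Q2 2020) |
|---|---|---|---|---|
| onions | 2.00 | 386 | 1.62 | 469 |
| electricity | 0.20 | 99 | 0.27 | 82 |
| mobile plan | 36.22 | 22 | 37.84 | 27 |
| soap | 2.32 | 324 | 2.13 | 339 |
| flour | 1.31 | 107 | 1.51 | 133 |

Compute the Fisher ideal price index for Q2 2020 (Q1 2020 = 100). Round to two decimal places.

94.21

Laspeyres component (base-period weights):
ΣP(Q2 2020)Q(Q1 2020) = 1.62×386 + 0.27×99 + 37.84×22 + 2.13×324 + 1.51×107 = 625.32 + 26.73 + 832.48 + 690.12 + 161.57 = 2336.22
ΣP(Q1 2020)Q(Q1 2020) = 2.00×386 + 0.20×99 + 36.22×22 + 2.32×324 + 1.31×107 = 772 + 19.8 + 796.84 + 751.68 + 140.17 = 2480.49
L = 2336.22 / 2480.49 × 100 = 94.1838
Paasche component (current-period weights):
ΣP(Q2 2020)Q(Q2 2020) = 1.62×469 + 0.27×82 + 37.84×27 + 2.13×339 + 1.51×133 = 759.78 + 22.14 + 1021.68 + 722.07 + 200.83 = 2726.5
ΣP(Q1 2020)Q(Q2 2020) = 2.00×469 + 0.20×82 + 36.22×27 + 2.32×339 + 1.31×133 = 938 + 16.4 + 977.94 + 786.48 + 174.23 = 2893.05
P = 2726.5 / 2893.05 × 100 = 94.2431
Fisher = √(L × P) = √(94.1838 × 94.2431) = 94.2135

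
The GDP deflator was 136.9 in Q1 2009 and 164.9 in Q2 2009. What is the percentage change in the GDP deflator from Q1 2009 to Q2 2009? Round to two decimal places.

Change = (164.9 − 136.9) / 136.9 × 100
       = 28.0 / 136.9 × 100 = 20.4529%

20.45%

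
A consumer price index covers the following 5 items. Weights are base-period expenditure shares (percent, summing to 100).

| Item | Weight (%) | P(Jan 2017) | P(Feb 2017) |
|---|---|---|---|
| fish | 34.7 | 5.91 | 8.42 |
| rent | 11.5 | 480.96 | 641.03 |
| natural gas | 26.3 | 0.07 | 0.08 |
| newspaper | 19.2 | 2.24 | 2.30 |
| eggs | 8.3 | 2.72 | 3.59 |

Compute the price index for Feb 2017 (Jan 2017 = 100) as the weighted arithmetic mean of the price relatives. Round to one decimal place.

125.5

fish: 34.7 × (8.42/5.91) = 34.7 × 1.424704 = 49.4372
rent: 11.5 × (641.03/480.96) = 11.5 × 1.332814 = 15.3274
natural gas: 26.3 × (0.08/0.07) = 26.3 × 1.142857 = 30.0571
newspaper: 19.2 × (2.30/2.24) = 19.2 × 1.026786 = 19.7143
eggs: 8.3 × (3.59/2.72) = 8.3 × 1.319853 = 10.9548
Index = Σ wᵢ·(p₁ᵢ/p₀ᵢ) = 49.4372 + 15.3274 + 30.0571 + 19.7143 + 10.9548 = 125.4908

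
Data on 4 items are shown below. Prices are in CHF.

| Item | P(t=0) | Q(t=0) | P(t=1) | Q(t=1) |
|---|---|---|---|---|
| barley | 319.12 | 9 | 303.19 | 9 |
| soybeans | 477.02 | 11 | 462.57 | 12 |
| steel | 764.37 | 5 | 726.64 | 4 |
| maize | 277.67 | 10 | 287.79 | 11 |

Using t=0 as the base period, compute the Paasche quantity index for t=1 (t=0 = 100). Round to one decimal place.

100.2

Paasche quantity index uses current-period prices as weights.
ΣP(t=1)·Q(t=1) = 303.19×9 + 462.57×12 + 726.64×4 + 287.79×11 = 2728.71 + 5550.84 + 2906.56 + 3165.69 = 14351.8
ΣP(t=1)·Q(t=0) = 303.19×9 + 462.57×11 + 726.64×5 + 287.79×10 = 2728.71 + 5088.27 + 3633.2 + 2877.9 = 14328.08
Index = 14351.8 / 14328.08 × 100 = 100.1655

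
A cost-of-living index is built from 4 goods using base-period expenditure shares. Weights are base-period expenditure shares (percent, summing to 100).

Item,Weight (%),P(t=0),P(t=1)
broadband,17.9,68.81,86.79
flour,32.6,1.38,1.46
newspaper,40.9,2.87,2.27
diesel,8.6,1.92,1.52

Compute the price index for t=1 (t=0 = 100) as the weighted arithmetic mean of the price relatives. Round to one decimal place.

96.2

broadband: 17.9 × (86.79/68.81) = 17.9 × 1.261299 = 22.5773
flour: 32.6 × (1.46/1.38) = 32.6 × 1.057971 = 34.4899
newspaper: 40.9 × (2.27/2.87) = 40.9 × 0.790941 = 32.3495
diesel: 8.6 × (1.52/1.92) = 8.6 × 0.791667 = 6.8083
Index = Σ wᵢ·(p₁ᵢ/p₀ᵢ) = 22.5773 + 34.4899 + 32.3495 + 6.8083 = 96.2249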